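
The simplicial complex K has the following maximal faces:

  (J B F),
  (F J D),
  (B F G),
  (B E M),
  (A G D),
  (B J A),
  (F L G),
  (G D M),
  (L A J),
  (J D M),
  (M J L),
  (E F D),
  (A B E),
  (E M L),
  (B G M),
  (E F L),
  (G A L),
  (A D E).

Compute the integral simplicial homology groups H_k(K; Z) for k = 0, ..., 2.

Fix the vertex order A < B < D < E < F < G < J < L < M and write every simplex with vertices in increasing order. Then dim K = 2 and the simplices of K are:

  0-simplices (9): A, B, D, E, F, G, J, L, M
  1-simplices (27): AB, AD, AE, AG, AJ, AL, BE, BF, BG, BJ, BM, DE, DF, DG, DJ, DM, EF, EL, EM, FG, FJ, FL, GL, GM, JL, JM, LM
  2-simplices (18): ABE, ABJ, ADE, ADG, AGL, AJL, BEM, BFG, BFJ, BGM, DEF, DFJ, DGM, DJM, EFL, ELM, FGL, JLM

giving chain groups C_0 ≅ Z^9, C_1 ≅ Z^27, C_2 ≅ Z^18.

The boundary map ∂_1: C_1 → C_0 maps an edge to its endpoints' difference, ∂[p,q] = q − p. For instance
  ∂AB = B − A.
As a 9×27 matrix over Z this has rank 8, with invariant factors (1,1,1,1,1,1,1,1).

The boundary map ∂_2: C_2 → C_1 sends each 2-simplex [p,q,r] to [q,r] − [p,r] + [p,q]. For instance
  ∂ABE = BE − AE + AB,
  ∂FGL = GL − FL + FG.
As a 27×18 matrix over Z this has rank 17, with invariant factors (1,1,1,1,1,1,1,1,1,1,1,1,1,1,1,1,1).

Computing H_k = (kernel of ∂_k) / (image of ∂_{k+1}):

  H_0: rank C_0 − rank ∂_1 = 9 − 8 = 1, and the invariant factors of ∂_1 are all 1, so H_0 = Z.
  H_1: rank ker ∂_1 − rank ∂_2 = (27 − 8) − 17 = 2, and the invariant factors of ∂_2 are all 1, so H_1 = Z^2.
  H_2: rank ker ∂_2 − rank ∂_3 = (18 − 17) − 0 = 1, and there is no ∂_3, so H_2 = Z.

As a check, the Euler characteristic is 9 − 27 + 18 = 0, which agrees with 1 − 2 + 1 = 0.
(K is a triangulation of the torus T^2.)

H_0 ≅ Z,  H_1 ≅ Z^2,  H_2 ≅ Z.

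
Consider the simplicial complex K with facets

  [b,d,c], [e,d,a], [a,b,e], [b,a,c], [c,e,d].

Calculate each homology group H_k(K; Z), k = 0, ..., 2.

Order the vertices as a < b < c < d < e. Listing each simplex with vertices in this order, K has dimension 2 with simplices:

  0-simplices (5): a, b, c, d, e
  1-simplices (10): ab, ac, ad, ae, bc, bd, be, cd, ce, de
  2-simplices (5): abc, abe, ade, bcd, cde

giving chain groups C_0 ≅ Z^5, C_1 ≅ Z^10, C_2 ≅ Z^5.

∂_1: C_1 → C_0 maps an edge to its endpoints' difference, ∂[p,q] = q − p. For instance
  ∂ce = e − c.
As a 5×10 matrix over Z this has rank 4, with invariant factors (1,1,1,1).

The boundary map ∂_2: C_2 → C_1 acts by ∂[p,q,r] = [q,r] − [p,r] + [p,q]. For instance
  ∂ade = de − ae + ad,
  ∂abc = bc − ac + ab.
The 10×5 boundary matrix has rank 5 and Smith normal form diag(1,1,1,1,1).

Now H_k = ker ∂_k / im ∂_{k+1}, so:

  H_0: rank C_0 − rank ∂_1 = 5 − 4 = 1, and the invariant factors of ∂_1 are all 1, so H_0 ≅ Z.
  H_1: rank ker ∂_1 − rank ∂_2 = (10 − 4) − 5 = 1, and the invariant factors of ∂_2 are all 1, so H_1 ≅ Z.
  H_2: rank ker ∂_2 − rank ∂_3 = (5 − 5) − 0 = 0, and there is no ∂_3, so H_2 ≅ 0.

As a check, the Euler characteristic is 5 − 10 + 5 = 0, which agrees with 1 − 1 + 0 = 0.
(K is a triangulation of the Möbius band.)

H_0 = Z,  H_1 = Z,  H_2 = 0.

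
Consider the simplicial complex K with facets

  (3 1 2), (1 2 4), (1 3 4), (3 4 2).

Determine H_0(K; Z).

H_0 ≅ Z.

Take the total order 1 < 2 < 3 < 4 on the vertex set. Then K (dimension 2) consists of the simplices:

  0-simplices (4): [1], [2], [3], [4]
  1-simplices (6): [1,2], [1,3], [1,4], [2,3], [2,4], [3,4]
  2-simplices (4): [1,2,3], [1,2,4], [1,3,4], [2,3,4]

so the chain groups are C_0 ≅ Z^4, C_1 ≅ Z^6, C_2 ≅ Z^4.

∂_1: C_1 → C_0 is given by ∂[p,q] = [q] − [p]. For instance
  ∂[3,4] = [4] − [3].
The resulting 4×6 matrix has rank 3, and its Smith normal form has invariant factors (1,1,1).

The boundary map ∂_2: C_2 → C_1 maps a triangle to the signed sum of its edges. For instance
  ∂[1,2,4] = [2,4] − [1,4] + [1,2],
  ∂[2,3,4] = [3,4] − [2,4] + [2,3].
As a 6×4 matrix over Z this has rank 3, with invariant factors (1,1,1).

Reading off H_k = ker ∂_k / im ∂_{k+1}:

  H_0: rank C_0 − rank ∂_1 = 4 − 3 = 1, and the invariant factors of ∂_1 are all 1, so H_0 ≅ Z.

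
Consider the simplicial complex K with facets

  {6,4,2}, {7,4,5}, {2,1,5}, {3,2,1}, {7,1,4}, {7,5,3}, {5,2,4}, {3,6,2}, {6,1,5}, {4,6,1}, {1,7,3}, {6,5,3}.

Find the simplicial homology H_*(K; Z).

Order the vertices as 1 < 2 < 3 < 4 < 5 < 6 < 7. Listing each simplex with vertices in this order, K has dimension 2 with simplices:

  0-simplices (7): [1], [2], [3], [4], [5], [6], [7]
  1-simplices (18): [1,2], [1,3], [1,4], [1,5], [1,6], [1,7], [2,3], [2,4], [2,5], [2,6], [3,5], [3,6], [3,7], [4,5], [4,6], [4,7], [5,6], [5,7]
  2-simplices (12): [1,2,3], [1,2,5], [1,3,7], [1,4,6], [1,4,7], [1,5,6], [2,3,6], [2,4,5], [2,4,6], [3,5,6], [3,5,7], [4,5,7]

so the chain groups are C_0 ≅ Z^7, C_1 ≅ Z^18, C_2 ≅ Z^12.

Boundary ∂_1: C_1 → C_0 sends each edge [p,q] (with p < q) to q − p. For instance
  ∂[1,3] = [3] − [1].
As a 7×18 matrix over Z this has rank 6, with invariant factors (1,1,1,1,1,1).

The boundary map ∂_2: C_2 → C_1 sends each 2-simplex [p,q,r] to [q,r] − [p,r] + [p,q]. For instance
  ∂[1,2,5] = [2,5] − [1,5] + [1,2],
  ∂[1,3,7] = [3,7] − [1,7] + [1,3].
As a 18×12 matrix over Z this has rank 12, with invariant factors (1,1,1,1,1,1,1,1,1,1,1,2).

Computing H_k = (kernel of ∂_k) / (image of ∂_{k+1}):

  H_0: rank C_0 − rank ∂_1 = 7 − 6 = 1, and the invariant factors of ∂_1 are all 1, so H_0 = Z.
  H_1: rank ker ∂_1 − rank ∂_2 = (18 − 6) − 12 = 0, and ∂_2 has invariant factor 2 > 1, so H_1 = Z/2.
  H_2: rank ker ∂_2 − rank ∂_3 = (12 − 12) − 0 = 0, and there is no ∂_3, so H_2 = 0.

(K is a triangulation of the real projective plane RP^2.)

H_0 ≅ Z,  H_1 ≅ Z/2,  H_2 = 0.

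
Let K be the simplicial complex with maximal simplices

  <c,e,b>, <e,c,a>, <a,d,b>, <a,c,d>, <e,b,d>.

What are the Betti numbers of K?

Order the vertices as a < b < c < d < e. Listing each simplex with vertices in this order, K has dimension 2 with simplices:

  0-simplices (5): a, b, c, d, e
  1-simplices (10): ab, ac, ad, ae, bc, bd, be, cd, ce, de
  2-simplices (5): abd, acd, ace, bce, bde

giving chain groups C_0 ≅ Z^5, C_1 ≅ Z^10, C_2 ≅ Z^5.

Boundary ∂_1: C_1 → C_0 is given by ∂[p,q] = [q] − [p]. For instance
  ∂ad = d − a.
As a 5×10 matrix over Z this has rank 4, with invariant factors (1,1,1,1).

The boundary map ∂_2: C_2 → C_1 sends each 2-simplex [p,q,r] to [q,r] − [p,r] + [p,q]. For instance
  ∂ace = ce − ae + ac,
  ∂acd = cd − ad + ac.
The 10×5 boundary matrix has rank 5 and Smith normal form diag(1,1,1,1,1).

Reading off H_k = ker ∂_k / im ∂_{k+1}:

  H_0: rank C_0 − rank ∂_1 = 5 − 4 = 1, and the invariant factors of ∂_1 are all 1, so H_0 = Z.
  H_1: rank ker ∂_1 − rank ∂_2 = (10 − 4) − 5 = 1, and the invariant factors of ∂_2 are all 1, so H_1 = Z.
  H_2: rank ker ∂_2 − rank ∂_3 = (5 − 5) − 0 = 0, and there is no ∂_3, so H_2 = 0.

Hence the Betti numbers are b_0 = 1, b_1 = 1, b_2 = 0.

b_0 = 1, b_1 = 1, b_2 = 0.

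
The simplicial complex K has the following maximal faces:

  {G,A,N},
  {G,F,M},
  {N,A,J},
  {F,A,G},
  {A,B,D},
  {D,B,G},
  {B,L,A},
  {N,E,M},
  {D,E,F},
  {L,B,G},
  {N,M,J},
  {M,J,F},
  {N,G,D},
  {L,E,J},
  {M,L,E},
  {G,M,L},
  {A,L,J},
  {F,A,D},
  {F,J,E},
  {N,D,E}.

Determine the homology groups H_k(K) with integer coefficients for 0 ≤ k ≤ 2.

H_0 = Z,  H_1 = Z ⊕ Z/2,  H_2 = 0.

Fix the vertex order A < B < D < E < F < G < J < L < M < N and write every simplex with vertices in increasing order. Then dim K = 2 and the simplices of K are:

  0-simplices (10): A, B, D, E, F, G, J, L, M, N
  1-simplices (30): AB, AD, AF, AG, AJ, AL, AN, BD, BG, BL, DE, DF, DG, DN, EF, EJ, EL, EM, EN, FG, FJ, FM, GL, GM, GN, JL, JM, JN, LM, MN
  2-simplices (20): ABD, ABL, ADF, AFG, AGN, AJL, AJN, BDG, BGL, DEF, DEN, DGN, EFJ, EJL, ELM, EMN, FGM, FJM, GLM, JMN

giving chain groups C_0 ≅ Z^10, C_1 ≅ Z^30, C_2 ≅ Z^20.

The boundary map ∂_1: C_1 → C_0 is given by ∂[p,q] = [q] − [p]. For instance
  ∂EM = M − E.
The resulting 10×30 matrix has rank 9, and its Smith normal form has invariant factors (1,1,1,1,1,1,1,1,1).

∂_2: C_2 → C_1 acts by ∂[p,q,r] = [q,r] − [p,r] + [p,q]. For instance
  ∂DEN = EN − DN + DE,
  ∂BDG = DG − BG + BD.
The resulting 30×20 matrix has rank 20, and its Smith normal form has invariant factors (1,1,1,1,1,1,1,1,1,1,1,1,1,1,1,1,1,1,1,2).

Computing H_k = (kernel of ∂_k) / (image of ∂_{k+1}):

  H_0: rank C_0 − rank ∂_1 = 10 − 9 = 1, and the invariant factors of ∂_1 are all 1, so H_0 ≅ Z.
  H_1: rank ker ∂_1 − rank ∂_2 = (30 − 9) − 20 = 1, and ∂_2 has invariant factor 2 > 1, so H_1 ≅ Z ⊕ Z/2.
  H_2: rank ker ∂_2 − rank ∂_3 = (20 − 20) − 0 = 0, and there is no ∂_3, so H_2 ≅ 0.

As a check, the Euler characteristic is 10 − 30 + 20 = 0, which agrees with 1 − 1 + 0 = 0.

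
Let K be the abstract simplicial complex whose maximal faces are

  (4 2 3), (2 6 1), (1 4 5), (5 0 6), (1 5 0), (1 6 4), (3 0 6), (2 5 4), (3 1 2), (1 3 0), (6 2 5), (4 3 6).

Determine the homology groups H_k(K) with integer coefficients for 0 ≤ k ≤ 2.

H_0 = Z,  H_1 = Z/2,  H_2 = 0.

Fix the vertex order 0 < 1 < 2 < 3 < 4 < 5 < 6 and write every simplex with vertices in increasing order. Then dim K = 2 and the simplices of K are:

  0-simplices (7): [0], [1], [2], [3], [4], [5], [6]
  1-simplices (18): [0,1], [0,3], [0,5], [0,6], [1,2], [1,3], [1,4], [1,5], [1,6], [2,3], [2,4], [2,5], [2,6], [3,4], [3,6], [4,5], [4,6], [5,6]
  2-simplices (12): [0,1,3], [0,1,5], [0,3,6], [0,5,6], [1,2,3], [1,2,6], [1,4,5], [1,4,6], [2,3,4], [2,4,5], [2,5,6], [3,4,6]

Hence C_0 ≅ Z^7, C_1 ≅ Z^18, C_2 ≅ Z^12.

Boundary ∂_1: C_1 → C_0 is given by ∂[p,q] = [q] − [p]. For instance
  ∂[2,5] = [5] − [2].
As a 7×18 matrix over Z this has rank 6, with invariant factors (1,1,1,1,1,1).

The boundary map ∂_2: C_2 → C_1 sends each 2-simplex [p,q,r] to [q,r] − [p,r] + [p,q]. For instance
  ∂[2,4,5] = [4,5] − [2,5] + [2,4],
  ∂[1,4,6] = [4,6] − [1,6] + [1,4].
This gives a 18×12 integer matrix of rank 12; reducing to Smith normal form yields diagonal entries (1,1,1,1,1,1,1,1,1,1,1,2).

From H_k ≅ ker(∂_k) / im(∂_{k+1}) we obtain:

  H_0: rank C_0 − rank ∂_1 = 7 − 6 = 1, and the invariant factors of ∂_1 are all 1, so H_0 ≅ Z.
  H_1: rank ker ∂_1 − rank ∂_2 = (18 − 6) − 12 = 0, and ∂_2 has invariant factor 2 > 1, so H_1 ≅ Z/2.
  H_2: rank ker ∂_2 − rank ∂_3 = (12 − 12) − 0 = 0, and there is no ∂_3, so H_2 ≅ 0.

As a check, the Euler characteristic is 7 − 18 + 12 = 1, which agrees with 1 − 0 + 0 = 1.
(K is a triangulation of the real projective plane RP^2.)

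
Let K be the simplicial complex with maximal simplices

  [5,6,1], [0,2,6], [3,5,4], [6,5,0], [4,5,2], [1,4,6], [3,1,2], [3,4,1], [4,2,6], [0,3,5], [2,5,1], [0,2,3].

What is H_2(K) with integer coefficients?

H_2 ≅ 0.

K has 7 vertices, 18 edges, 12 triangles.
rank ∂_2 = 12, rank ∂_3 = 0 ⇒ b_2 = 12 − 12 − 0 = 0. So H_2 = 0.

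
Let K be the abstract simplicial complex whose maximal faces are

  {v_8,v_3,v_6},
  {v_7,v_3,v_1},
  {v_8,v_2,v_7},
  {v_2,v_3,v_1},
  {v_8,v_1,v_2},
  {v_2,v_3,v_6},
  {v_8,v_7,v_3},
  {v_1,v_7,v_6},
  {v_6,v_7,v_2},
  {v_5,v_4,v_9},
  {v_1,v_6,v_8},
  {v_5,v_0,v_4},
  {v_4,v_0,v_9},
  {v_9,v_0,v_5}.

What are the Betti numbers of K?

Order the vertices as v_0 < v_1 < v_2 < v_3 < v_4 < v_5 < v_6 < v_7 < v_8 < v_9. Listing each simplex with vertices in this order, K has dimension 2 with simplices:

  0-simplices (10): [v_0], [v_1], [v_2], [v_3], [v_4], [v_5], [v_6], [v_7], [v_8], [v_9]
  1-simplices (21): (21 of them)
  2-simplices (14): (14 of them)

Hence C_0 ≅ Z^10, C_1 ≅ Z^21, C_2 ≅ Z^14.

The boundary map ∂_1: C_1 → C_0 maps an edge to its endpoints' difference, ∂[p,q] = q − p. For instance
  ∂[v_2,v_6] = [v_6] − [v_2].
The resulting 10×21 matrix has rank 8, and its Smith normal form has invariant factors (1,1,1,1,1,1,1,1).

∂_2: C_2 → C_1 acts by ∂[p,q,r] = [q,r] − [p,r] + [p,q]. For instance
  ∂[v_2,v_7,v_8] = [v_7,v_8] − [v_2,v_8] + [v_2,v_7],
  ∂[v_0,v_5,v_9] = [v_5,v_9] − [v_0,v_9] + [v_0,v_5].
This gives a 21×14 integer matrix of rank 13; reducing to Smith normal form yields diagonal entries (1,1,1,1,1,1,1,1,1,1,1,1,2).

From H_k ≅ ker(∂_k) / im(∂_{k+1}) we obtain:

  H_0: rank C_0 − rank ∂_1 = 10 − 8 = 2, and the invariant factors of ∂_1 are all 1, so H_0 = Z^2.
  H_1: rank ker ∂_1 − rank ∂_2 = (21 − 8) − 13 = 0, and ∂_2 has invariant factor 2 > 1, so H_1 = Z/2Z.
  H_2: rank ker ∂_2 − rank ∂_3 = (14 − 13) − 0 = 1, and there is no ∂_3, so H_2 = Z.

Hence the Betti numbers are b_0 = 2, b_1 = 0, b_2 = 1.

b_0 = 2, b_1 = 0, b_2 = 1.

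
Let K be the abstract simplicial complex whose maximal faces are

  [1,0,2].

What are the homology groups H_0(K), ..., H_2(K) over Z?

Fix the vertex order 0 < 1 < 2 and write every simplex with vertices in increasing order. Then dim K = 2 and the simplices of K are:

  0-simplices (3): [0], [1], [2]
  1-simplices (3): [0,1], [0,2], [1,2]
  2-simplices (1): [0,1,2]

Hence C_0 ≅ Z^3, C_1 ≅ Z^3, C_2 ≅ Z^1.

Boundary ∂_1: C_1 → C_0 is given by ∂[p,q] = [q] − [p].
As a 3×3 matrix over Z this has rank 2, with invariant factors (1,1).

∂_2: C_2 → C_1 maps a triangle to the signed sum of its edges. For instance
  ∂[0,1,2] = [1,2] − [0,2] + [0,1].
The 3×1 boundary matrix has rank 1 and Smith normal form diag(1).

From H_k ≅ ker(∂_k) / im(∂_{k+1}) we obtain:

  H_0: rank C_0 − rank ∂_1 = 3 − 2 = 1, and the invariant factors of ∂_1 are all 1, so H_0 = Z.
  H_1: rank ker ∂_1 − rank ∂_2 = (3 − 2) − 1 = 0, and the invariant factors of ∂_2 are all 1, so H_1 = 0.
  H_2: rank ker ∂_2 − rank ∂_3 = (1 − 1) − 0 = 0, and there is no ∂_3, so H_2 = 0.

H_0 = Z,  H_1 = 0,  H_2 = 0.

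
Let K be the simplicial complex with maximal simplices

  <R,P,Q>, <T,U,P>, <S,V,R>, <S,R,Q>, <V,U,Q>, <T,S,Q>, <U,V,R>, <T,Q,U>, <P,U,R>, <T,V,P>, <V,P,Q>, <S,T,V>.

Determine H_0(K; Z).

We work with the vertex ordering P < Q < R < S < T < U < V. The simplices of K, each written with vertices in increasing order, are:

  0-simplices (7): P, Q, R, S, T, U, V
  1-simplices (18): PQ, PR, PT, PU, PV, QR, QS, QT, QU, QV, RS, RU, RV, ST, SV, TU, TV, UV
  2-simplices (12): PQR, PQV, PRU, PTU, PTV, QRS, QST, QTU, QUV, RSV, RUV, STV

so the chain groups are C_0 ≅ Z^7, C_1 ≅ Z^18, C_2 ≅ Z^12.

∂_1: C_1 → C_0 maps an edge to its endpoints' difference, ∂[p,q] = q − p. For instance
  ∂PQ = Q − P.
As a 7×18 matrix over Z this has rank 6, with invariant factors (1,1,1,1,1,1).

∂_2: C_2 → C_1 acts by ∂[p,q,r] = [q,r] − [p,r] + [p,q]. For instance
  ∂PRU = RU − PU + PR,
  ∂STV = TV − SV + ST.
This gives a 18×12 integer matrix of rank 12; reducing to Smith normal form yields diagonal entries (1,1,1,1,1,1,1,1,1,1,1,2).

Computing H_k = (kernel of ∂_k) / (image of ∂_{k+1}):

  H_0: rank C_0 − rank ∂_1 = 7 − 6 = 1, and the invariant factors of ∂_1 are all 1, so H_0 = Z.

H_0 = Z.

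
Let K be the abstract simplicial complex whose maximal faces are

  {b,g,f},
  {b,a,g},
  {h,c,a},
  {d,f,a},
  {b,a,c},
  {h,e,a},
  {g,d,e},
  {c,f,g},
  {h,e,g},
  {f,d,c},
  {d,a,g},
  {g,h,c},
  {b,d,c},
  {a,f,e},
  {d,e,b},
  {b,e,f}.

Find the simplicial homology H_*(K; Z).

H_0 ≅ Z,  H_1 ≅ Z^2,  H_2 ≅ Z.

Order the vertices as a < b < c < d < e < f < g < h. Listing each simplex with vertices in this order, K has dimension 2 with simplices:

  0-simplices (8): a, b, c, d, e, f, g, h
  1-simplices (24): ab, ac, ad, ae, af, ag, ah, bc, bd, be, bf, bg, cd, cf, cg, ch, de, df, dg, ef, eg, eh, fg, gh
  2-simplices (16): abc, abg, ach, adf, adg, aef, aeh, bcd, bde, bef, bfg, cdf, cfg, cgh, deg, egh

so the chain groups are C_0 ≅ Z^8, C_1 ≅ Z^24, C_2 ≅ Z^16.

∂_1: C_1 → C_0 maps an edge to its endpoints' difference, ∂[p,q] = q − p.
The 8×24 boundary matrix has rank 7 and Smith normal form diag(1,1,1,1,1,1,1).

∂_2: C_2 → C_1 acts by ∂[p,q,r] = [q,r] − [p,r] + [p,q]. For instance
  ∂aef = ef − af + ae,
  ∂adf = df − af + ad.
As a 24×16 matrix over Z this has rank 15, with invariant factors (1,1,1,1,1,1,1,1,1,1,1,1,1,1,1).

Now H_k = ker ∂_k / im ∂_{k+1}, so:

  H_0: rank C_0 − rank ∂_1 = 8 − 7 = 1, and the invariant factors of ∂_1 are all 1, so H_0 = Z.
  H_1: rank ker ∂_1 − rank ∂_2 = (24 − 7) − 15 = 2, and the invariant factors of ∂_2 are all 1, so H_1 = Z^2.
  H_2: rank ker ∂_2 − rank ∂_3 = (16 − 15) − 0 = 1, and there is no ∂_3, so H_2 = Z.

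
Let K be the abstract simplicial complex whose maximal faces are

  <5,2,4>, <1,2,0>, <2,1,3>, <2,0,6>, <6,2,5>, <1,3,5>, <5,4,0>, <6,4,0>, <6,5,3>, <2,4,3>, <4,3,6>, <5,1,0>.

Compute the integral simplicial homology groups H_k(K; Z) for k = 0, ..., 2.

Fix the vertex order 0 < 1 < 2 < 3 < 4 < 5 < 6 and write every simplex with vertices in increasing order. Then dim K = 2 and the simplices of K are:

  0-simplices (7): [0], [1], [2], [3], [4], [5], [6]
  1-simplices (18): [0,1], [0,2], [0,4], [0,5], [0,6], [1,2], [1,3], [1,5], [2,3], [2,4], [2,5], [2,6], [3,4], [3,5], [3,6], [4,5], [4,6], [5,6]
  2-simplices (12): [0,1,2], [0,1,5], [0,2,6], [0,4,5], [0,4,6], [1,2,3], [1,3,5], [2,3,4], [2,4,5], [2,5,6], [3,4,6], [3,5,6]

so the chain groups are C_0 ≅ Z^7, C_1 ≅ Z^18, C_2 ≅ Z^12.

∂_1: C_1 → C_0 is given by ∂[p,q] = [q] − [p]. For instance
  ∂[0,1] = [1] − [0].
As a 7×18 matrix over Z this has rank 6, with invariant factors (1,1,1,1,1,1).

Boundary ∂_2: C_2 → C_1 acts by ∂[p,q,r] = [q,r] − [p,r] + [p,q]. For instance
  ∂[0,2,6] = [2,6] − [0,6] + [0,2],
  ∂[3,4,6] = [4,6] − [3,6] + [3,4].
As a 18×12 matrix over Z this has rank 12, with invariant factors (1,1,1,1,1,1,1,1,1,1,1,2).

Reading off H_k = ker ∂_k / im ∂_{k+1}:

  H_0: rank C_0 − rank ∂_1 = 7 − 6 = 1, and the invariant factors of ∂_1 are all 1, so H_0 ≅ Z.
  H_1: rank ker ∂_1 − rank ∂_2 = (18 − 6) − 12 = 0, and ∂_2 has invariant factor 2 > 1, so H_1 ≅ Z/2.
  H_2: rank ker ∂_2 − rank ∂_3 = (12 − 12) − 0 = 0, and there is no ∂_3, so H_2 ≅ 0.

(K is a triangulation of the real projective plane RP^2.)

H_0 = Z,  H_1 = Z/2,  H_2 = 0.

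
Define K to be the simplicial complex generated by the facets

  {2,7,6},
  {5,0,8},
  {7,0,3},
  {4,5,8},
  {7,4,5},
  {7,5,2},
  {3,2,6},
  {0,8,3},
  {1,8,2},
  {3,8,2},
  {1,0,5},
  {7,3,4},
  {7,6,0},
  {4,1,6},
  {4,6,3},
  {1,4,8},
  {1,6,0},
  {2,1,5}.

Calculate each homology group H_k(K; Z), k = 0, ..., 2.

K has 9 vertices, 27 edges, 18 triangles.
rank ∂_0 = 0, rank ∂_1 = 8 ⇒ b_0 = 9 − 0 − 8 = 1; all invariant factors of ∂_1 are 1 so no torsion. So H_0 = Z.
rank ∂_1 = 8, rank ∂_2 = 18 ⇒ b_1 = 27 − 8 − 18 = 1; ∂_2 has invariant factor(s) [2] giving torsion. So H_1 = Z ⊕ Z_2.
rank ∂_2 = 18, rank ∂_3 = 0 ⇒ b_2 = 18 − 18 − 0 = 0. So H_2 = 0.

H_0 ≅ Z,  H_1 ≅ Z ⊕ Z_2,  H_2 = 0.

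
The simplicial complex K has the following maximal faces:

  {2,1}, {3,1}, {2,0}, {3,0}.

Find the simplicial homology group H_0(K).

H_0 = Z.

Order the vertices as 0 < 1 < 2 < 3. Listing each simplex with vertices in this order, K has dimension 1 with simplices:

  0-simplices (4): [0], [1], [2], [3]
  1-simplices (4): [0,2], [0,3], [1,2], [1,3]

giving chain groups C_0 ≅ Z^4, C_1 ≅ Z^4.

∂_1: C_1 → C_0 is given by ∂[p,q] = [q] − [p].
This gives a 4×4 integer matrix of rank 3; reducing to Smith normal form yields diagonal entries (1,1,1).

Reading off H_k = ker ∂_k / im ∂_{k+1}:

  H_0: rank C_0 − rank ∂_1 = 4 − 3 = 1, and the invariant factors of ∂_1 are all 1, so H_0 ≅ Z.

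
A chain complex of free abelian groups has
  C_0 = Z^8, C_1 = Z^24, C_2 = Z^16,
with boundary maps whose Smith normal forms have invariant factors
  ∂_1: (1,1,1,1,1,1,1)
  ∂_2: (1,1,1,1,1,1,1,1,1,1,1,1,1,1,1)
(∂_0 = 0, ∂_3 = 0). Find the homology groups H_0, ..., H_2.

H_0 = Z,  H_1 = Z^2,  H_2 = Z.

H_0: b_0 = 8 − 0 − 7 = 1; torsion from ∂_1 factors > 1: none. So H_0 = Z.
H_1: b_1 = 24 − 7 − 15 = 2; torsion from ∂_2 factors > 1: none. So H_1 = Z^2.
H_2: b_2 = 16 − 15 − 0 = 1; torsion from ∂_3 factors > 1: none. So H_2 = Z.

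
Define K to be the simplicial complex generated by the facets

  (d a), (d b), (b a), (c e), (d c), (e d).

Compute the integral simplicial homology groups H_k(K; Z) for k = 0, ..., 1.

We work with the vertex ordering a < b < c < d < e. The simplices of K, each written with vertices in increasing order, are:

  0-simplices (5): a, b, c, d, e
  1-simplices (6): ab, ad, bd, cd, ce, de

so the chain groups are C_0 ≅ Z^5, C_1 ≅ Z^6.

The boundary map ∂_1: C_1 → C_0 is given by ∂[p,q] = [q] − [p].
As a 5×6 matrix over Z this has rank 4, with invariant factors (1,1,1,1).

Now H_k = ker ∂_k / im ∂_{k+1}, so:

  H_0: rank C_0 − rank ∂_1 = 5 − 4 = 1, and the invariant factors of ∂_1 are all 1, so H_0 ≅ Z.
  H_1: rank ker ∂_1 − rank ∂_2 = (6 − 4) − 0 = 2, and there is no ∂_2, so H_1 ≅ Z^2.

H_0 = Z,  H_1 = Z^2.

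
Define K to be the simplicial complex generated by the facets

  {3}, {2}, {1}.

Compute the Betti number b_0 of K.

b_0 = 3.

Fix the vertex order 1 < 2 < 3 and write every simplex with vertices in increasing order. Then dim K = 0 and the simplices of K are:

  0-simplices (3): [1], [2], [3]

giving chain groups C_0 ≅ Z^3.

Reading off H_k = ker ∂_k / im ∂_{k+1}:

  H_0: rank C_0 − rank ∂_1 = 3 − 0 = 3, and there is no ∂_1, so H_0 ≅ Z^3.

Hence the Betti numbers are b_0 = 3.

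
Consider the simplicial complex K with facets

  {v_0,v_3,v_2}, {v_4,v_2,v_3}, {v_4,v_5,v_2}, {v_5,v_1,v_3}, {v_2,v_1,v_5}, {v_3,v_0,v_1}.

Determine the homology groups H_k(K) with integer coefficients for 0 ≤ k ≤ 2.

H_0 = Z,  H_1 = Z,  H_2 = 0.

We work with the vertex ordering v_0 < v_1 < v_2 < v_3 < v_4 < v_5. The simplices of K, each written with vertices in increasing order, are:

  0-simplices (6): [v_0], [v_1], [v_2], [v_3], [v_4], [v_5]
  1-simplices (12): [v_0,v_1], [v_0,v_2], [v_0,v_3], [v_1,v_2], [v_1,v_3], [v_1,v_5], [v_2,v_3], [v_2,v_4], [v_2,v_5], [v_3,v_4], [v_3,v_5], [v_4,v_5]
  2-simplices (6): [v_0,v_1,v_3], [v_0,v_2,v_3], [v_1,v_2,v_5], [v_1,v_3,v_5], [v_2,v_3,v_4], [v_2,v_4,v_5]

so the chain groups are C_0 ≅ Z^6, C_1 ≅ Z^12, C_2 ≅ Z^6.

Boundary ∂_1: C_1 → C_0 sends each edge [p,q] (with p < q) to q − p. For instance
  ∂[v_3,v_4] = [v_4] − [v_3].
The 6×12 boundary matrix has rank 5 and Smith normal form diag(1,1,1,1,1).

The boundary map ∂_2: C_2 → C_1 sends each 2-simplex [p,q,r] to [q,r] − [p,r] + [p,q]. For instance
  ∂[v_1,v_3,v_5] = [v_3,v_5] − [v_1,v_5] + [v_1,v_3],
  ∂[v_2,v_4,v_5] = [v_4,v_5] − [v_2,v_5] + [v_2,v_4].
As a 12×6 matrix over Z this has rank 6, with invariant factors (1,1,1,1,1,1).

Reading off H_k = ker ∂_k / im ∂_{k+1}:

  H_0: rank C_0 − rank ∂_1 = 6 − 5 = 1, and the invariant factors of ∂_1 are all 1, so H_0 = Z.
  H_1: rank ker ∂_1 − rank ∂_2 = (12 − 5) − 6 = 1, and the invariant factors of ∂_2 are all 1, so H_1 = Z.
  H_2: rank ker ∂_2 − rank ∂_3 = (6 − 6) − 0 = 0, and there is no ∂_3, so H_2 = 0.

(K is a triangulation of the cylinder S^1 x I.)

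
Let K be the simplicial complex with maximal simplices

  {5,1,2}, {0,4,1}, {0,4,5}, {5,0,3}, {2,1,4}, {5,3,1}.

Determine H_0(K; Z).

H_0 ≅ Z.

Fix the vertex order 0 < 1 < 2 < 3 < 4 < 5 and write every simplex with vertices in increasing order. Then dim K = 2 and the simplices of K are:

  0-simplices (6): [0], [1], [2], [3], [4], [5]
  1-simplices (12): [0,1], [0,3], [0,4], [0,5], [1,2], [1,3], [1,4], [1,5], [2,4], [2,5], [3,5], [4,5]
  2-simplices (6): [0,1,4], [0,3,5], [0,4,5], [1,2,4], [1,2,5], [1,3,5]

so the chain groups are C_0 ≅ Z^6, C_1 ≅ Z^12, C_2 ≅ Z^6.

Boundary ∂_1: C_1 → C_0 is given by ∂[p,q] = [q] − [p].
This gives a 6×12 integer matrix of rank 5; reducing to Smith normal form yields diagonal entries (1,1,1,1,1).

∂_2: C_2 → C_1 sends each 2-simplex [p,q,r] to [q,r] − [p,r] + [p,q]. For instance
  ∂[0,4,5] = [4,5] − [0,5] + [0,4],
  ∂[0,1,4] = [1,4] − [0,4] + [0,1].
The resulting 12×6 matrix has rank 6, and its Smith normal form has invariant factors (1,1,1,1,1,1).

Reading off H_k = ker ∂_k / im ∂_{k+1}:

  H_0: rank C_0 − rank ∂_1 = 6 − 5 = 1, and the invariant factors of ∂_1 are all 1, so H_0 ≅ Z.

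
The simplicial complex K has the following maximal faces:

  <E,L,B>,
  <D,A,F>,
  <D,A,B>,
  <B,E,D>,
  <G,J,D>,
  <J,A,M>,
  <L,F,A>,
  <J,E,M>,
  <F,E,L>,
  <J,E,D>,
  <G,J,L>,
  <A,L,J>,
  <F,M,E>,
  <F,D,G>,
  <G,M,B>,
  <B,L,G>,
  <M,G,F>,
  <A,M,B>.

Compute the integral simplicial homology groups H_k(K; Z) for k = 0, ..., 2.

We work with the vertex ordering A < B < D < E < F < G < J < L < M. The simplices of K, each written with vertices in increasing order, are:

  0-simplices (9): A, B, D, E, F, G, J, L, M
  1-simplices (27): AB, AD, AF, AJ, AL, AM, BD, BE, BG, BL, BM, DE, DF, DG, DJ, EF, EJ, EL, EM, FG, FL, FM, GJ, GL, GM, JL, JM
  2-simplices (18): ABD, ABM, ADF, AFL, AJL, AJM, BDE, BEL, BGL, BGM, DEJ, DFG, DGJ, EFL, EFM, EJM, FGM, GJL

giving chain groups C_0 ≅ Z^9, C_1 ≅ Z^27, C_2 ≅ Z^18.

∂_1: C_1 → C_0 sends each edge [p,q] (with p < q) to q − p. For instance
  ∂DF = F − D.
As a 9×27 matrix over Z this has rank 8, with invariant factors (1,1,1,1,1,1,1,1).

∂_2: C_2 → C_1 sends each 2-simplex [p,q,r] to [q,r] − [p,r] + [p,q]. For instance
  ∂ABM = BM − AM + AB,
  ∂BGL = GL − BL + BG.
The 27×18 boundary matrix has rank 17 and Smith normal form diag(1,1,1,1,1,1,1,1,1,1,1,1,1,1,1,1,1).

From H_k ≅ ker(∂_k) / im(∂_{k+1}) we obtain:

  H_0: rank C_0 − rank ∂_1 = 9 − 8 = 1, and the invariant factors of ∂_1 are all 1, so H_0 ≅ Z.
  H_1: rank ker ∂_1 − rank ∂_2 = (27 − 8) − 17 = 2, and the invariant factors of ∂_2 are all 1, so H_1 ≅ Z^2.
  H_2: rank ker ∂_2 − rank ∂_3 = (18 − 17) − 0 = 1, and there is no ∂_3, so H_2 ≅ Z.

(K is a triangulation of the torus T^2.)

H_0 ≅ Z,  H_1 ≅ Z^2,  H_2 ≅ Z.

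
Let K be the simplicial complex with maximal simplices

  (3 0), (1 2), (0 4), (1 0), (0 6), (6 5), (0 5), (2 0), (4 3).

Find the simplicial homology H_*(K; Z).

Take the total order 0 < 1 < 2 < 3 < 4 < 5 < 6 on the vertex set. Then K (dimension 1) consists of the simplices:

  0-simplices (7): [0], [1], [2], [3], [4], [5], [6]
  1-simplices (9): [0,1], [0,2], [0,3], [0,4], [0,5], [0,6], [1,2], [3,4], [5,6]

giving chain groups C_0 ≅ Z^7, C_1 ≅ Z^9.

∂_1: C_1 → C_0 is given by ∂[p,q] = [q] − [p].
This gives a 7×9 integer matrix of rank 6; reducing to Smith normal form yields diagonal entries (1,1,1,1,1,1).

Now H_k = ker ∂_k / im ∂_{k+1}, so:

  H_0: rank C_0 − rank ∂_1 = 7 − 6 = 1, and the invariant factors of ∂_1 are all 1, so H_0 = Z.
  H_1: rank ker ∂_1 − rank ∂_2 = (9 − 6) − 0 = 3, and there is no ∂_2, so H_1 = Z^3.

H_0 ≅ Z,  H_1 ≅ Z^3.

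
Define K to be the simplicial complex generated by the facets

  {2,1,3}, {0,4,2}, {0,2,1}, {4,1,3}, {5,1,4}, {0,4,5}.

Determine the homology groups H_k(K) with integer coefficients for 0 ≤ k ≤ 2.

We work with the vertex ordering 0 < 1 < 2 < 3 < 4 < 5. The simplices of K, each written with vertices in increasing order, are:

  0-simplices (6): [0], [1], [2], [3], [4], [5]
  1-simplices (12): [0,1], [0,2], [0,4], [0,5], [1,2], [1,3], [1,4], [1,5], [2,3], [2,4], [3,4], [4,5]
  2-simplices (6): [0,1,2], [0,2,4], [0,4,5], [1,2,3], [1,3,4], [1,4,5]

Hence C_0 ≅ Z^6, C_1 ≅ Z^12, C_2 ≅ Z^6.

∂_1: C_1 → C_0 is given by ∂[p,q] = [q] − [p].
The 6×12 boundary matrix has rank 5 and Smith normal form diag(1,1,1,1,1).

∂_2: C_2 → C_1 acts by ∂[p,q,r] = [q,r] − [p,r] + [p,q]. For instance
  ∂[0,4,5] = [4,5] − [0,5] + [0,4],
  ∂[1,2,3] = [2,3] − [1,3] + [1,2].
As a 12×6 matrix over Z this has rank 6, with invariant factors (1,1,1,1,1,1).

Now H_k = ker ∂_k / im ∂_{k+1}, so:

  H_0: rank C_0 − rank ∂_1 = 6 − 5 = 1, and the invariant factors of ∂_1 are all 1, so H_0 = Z.
  H_1: rank ker ∂_1 − rank ∂_2 = (12 − 5) − 6 = 1, and the invariant factors of ∂_2 are all 1, so H_1 = Z.
  H_2: rank ker ∂_2 − rank ∂_3 = (6 − 6) − 0 = 0, and there is no ∂_3, so H_2 = 0.

As a check, the Euler characteristic is 6 − 12 + 6 = 0, which agrees with 1 − 1 + 0 = 0.

H_0 = Z,  H_1 = Z,  H_2 = 0.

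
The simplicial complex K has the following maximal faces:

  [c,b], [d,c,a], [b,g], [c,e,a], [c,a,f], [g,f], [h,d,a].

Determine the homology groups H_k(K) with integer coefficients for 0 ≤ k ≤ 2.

Fix the vertex order a < b < c < d < e < f < g < h and write every simplex with vertices in increasing order. Then dim K = 2 and the simplices of K are:

  0-simplices (8): a, b, c, d, e, f, g, h
  1-simplices (12): ac, ad, ae, af, ah, bc, bg, cd, ce, cf, dh, fg
  2-simplices (4): acd, ace, acf, adh

Hence C_0 ≅ Z^8, C_1 ≅ Z^12, C_2 ≅ Z^4.

∂_1: C_1 → C_0 maps an edge to its endpoints' difference, ∂[p,q] = q − p. For instance
  ∂ah = h − a.
The 8×12 boundary matrix has rank 7 and Smith normal form diag(1,1,1,1,1,1,1).

∂_2: C_2 → C_1 acts by ∂[p,q,r] = [q,r] − [p,r] + [p,q]. For instance
  ∂acf = cf − af + ac,
  ∂ace = ce − ae + ac.
As a 12×4 matrix over Z this has rank 4, with invariant factors (1,1,1,1).

Reading off H_k = ker ∂_k / im ∂_{k+1}:

  H_0: rank C_0 − rank ∂_1 = 8 − 7 = 1, and the invariant factors of ∂_1 are all 1, so H_0 = Z.
  H_1: rank ker ∂_1 − rank ∂_2 = (12 − 7) − 4 = 1, and the invariant factors of ∂_2 are all 1, so H_1 = Z.
  H_2: rank ker ∂_2 − rank ∂_3 = (4 − 4) − 0 = 0, and there is no ∂_3, so H_2 = 0.

H_0 = Z,  H_1 = Z,  H_2 = 0.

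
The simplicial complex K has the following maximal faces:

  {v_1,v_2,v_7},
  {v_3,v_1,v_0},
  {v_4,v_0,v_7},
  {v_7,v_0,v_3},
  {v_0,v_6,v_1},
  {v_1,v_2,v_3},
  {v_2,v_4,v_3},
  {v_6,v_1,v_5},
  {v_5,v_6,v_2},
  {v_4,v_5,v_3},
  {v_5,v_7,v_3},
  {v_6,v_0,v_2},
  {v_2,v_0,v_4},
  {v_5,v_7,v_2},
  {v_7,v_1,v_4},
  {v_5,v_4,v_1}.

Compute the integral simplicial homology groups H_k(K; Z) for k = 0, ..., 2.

H_0 = Z,  H_1 = Z^2,  H_2 = Z.

Fix the vertex order v_0 < v_1 < v_2 < v_3 < v_4 < v_5 < v_6 < v_7 and write every simplex with vertices in increasing order. Then dim K = 2 and the simplices of K are:

  0-simplices (8): [v_0], [v_1], [v_2], [v_3], [v_4], [v_5], [v_6], [v_7]
  1-simplices (24): (24 of them)
  2-simplices (16): (16 of them)

so the chain groups are C_0 ≅ Z^8, C_1 ≅ Z^24, C_2 ≅ Z^16.

Boundary ∂_1: C_1 → C_0 maps an edge to its endpoints' difference, ∂[p,q] = q − p.
The resulting 8×24 matrix has rank 7, and its Smith normal form has invariant factors (1,1,1,1,1,1,1).

∂_2: C_2 → C_1 sends each 2-simplex [p,q,r] to [q,r] − [p,r] + [p,q]. For instance
  ∂[v_3,v_4,v_5] = [v_4,v_5] − [v_3,v_5] + [v_3,v_4],
  ∂[v_1,v_4,v_7] = [v_4,v_7] − [v_1,v_7] + [v_1,v_4].
As a 24×16 matrix over Z this has rank 15, with invariant factors (1,1,1,1,1,1,1,1,1,1,1,1,1,1,1).

Now H_k = ker ∂_k / im ∂_{k+1}, so:

  H_0: rank C_0 − rank ∂_1 = 8 − 7 = 1, and the invariant factors of ∂_1 are all 1, so H_0 ≅ Z.
  H_1: rank ker ∂_1 − rank ∂_2 = (24 − 7) − 15 = 2, and the invariant factors of ∂_2 are all 1, so H_1 ≅ Z^2.
  H_2: rank ker ∂_2 − rank ∂_3 = (16 − 15) − 0 = 1, and there is no ∂_3, so H_2 ≅ Z.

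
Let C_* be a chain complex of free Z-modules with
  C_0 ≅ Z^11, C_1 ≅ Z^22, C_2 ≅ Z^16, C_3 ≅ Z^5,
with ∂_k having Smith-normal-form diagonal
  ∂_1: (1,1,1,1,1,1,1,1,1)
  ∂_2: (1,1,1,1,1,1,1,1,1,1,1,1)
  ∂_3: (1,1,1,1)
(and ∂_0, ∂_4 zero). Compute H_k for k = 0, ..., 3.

H_0: b_0 = 11 − 0 − 9 = 2; torsion from ∂_1 factors > 1: none. So H_0 ≅ Z^2.
H_1: b_1 = 22 − 9 − 12 = 1; torsion from ∂_2 factors > 1: none. So H_1 ≅ Z.
H_2: b_2 = 16 − 12 − 4 = 0; torsion from ∂_3 factors > 1: none. So H_2 ≅ 0.
H_3: b_3 = 5 − 4 − 0 = 1; torsion from ∂_4 factors > 1: none. So H_3 ≅ Z.

H_0 ≅ Z^2,  H_1 ≅ Z,  H_2 = 0,  H_3 ≅ Z.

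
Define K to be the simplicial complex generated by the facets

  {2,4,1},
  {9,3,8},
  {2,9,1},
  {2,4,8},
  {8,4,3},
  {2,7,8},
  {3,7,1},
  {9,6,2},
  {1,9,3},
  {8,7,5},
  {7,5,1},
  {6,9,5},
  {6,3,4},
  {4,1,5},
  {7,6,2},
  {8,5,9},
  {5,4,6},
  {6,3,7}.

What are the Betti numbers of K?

Fix the vertex order 1 < 2 < 3 < 4 < 5 < 6 < 7 < 8 < 9 and write every simplex with vertices in increasing order. Then dim K = 2 and the simplices of K are:

  0-simplices (9): [1], [2], [3], [4], [5], [6], [7], [8], [9]
  1-simplices (27): (27 of them)
  2-simplices (18): [1,2,4], [1,2,9], [1,3,7], [1,3,9], [1,4,5], [1,5,7], [2,4,8], [2,6,7], [2,6,9], [2,7,8], [3,4,6], [3,4,8], [3,6,7], [3,8,9], [4,5,6], [5,6,9], [5,7,8], [5,8,9]

giving chain groups C_0 ≅ Z^9, C_1 ≅ Z^27, C_2 ≅ Z^18.

∂_1: C_1 → C_0 maps an edge to its endpoints' difference, ∂[p,q] = q − p. For instance
  ∂[3,6] = [6] − [3].
As a 9×27 matrix over Z this has rank 8, with invariant factors (1,1,1,1,1,1,1,1).

Boundary ∂_2: C_2 → C_1 sends each 2-simplex [p,q,r] to [q,r] − [p,r] + [p,q]. For instance
  ∂[1,3,9] = [3,9] − [1,9] + [1,3],
  ∂[2,4,8] = [4,8] − [2,8] + [2,4].
This gives a 27×18 integer matrix of rank 17; reducing to Smith normal form yields diagonal entries (1,1,1,1,1,1,1,1,1,1,1,1,1,1,1,1,1).

Reading off H_k = ker ∂_k / im ∂_{k+1}:

  H_0: rank C_0 − rank ∂_1 = 9 − 8 = 1, and the invariant factors of ∂_1 are all 1, so H_0 ≅ Z.
  H_1: rank ker ∂_1 − rank ∂_2 = (27 − 8) − 17 = 2, and the invariant factors of ∂_2 are all 1, so H_1 ≅ Z^2.
  H_2: rank ker ∂_2 − rank ∂_3 = (18 − 17) − 0 = 1, and there is no ∂_3, so H_2 ≅ Z.

As a check, the Euler characteristic is 9 − 27 + 18 = 0, which agrees with 1 − 2 + 1 = 0.
(K is a triangulation of the torus T^2.)

Hence the Betti numbers are b_0 = 1, b_1 = 2, b_2 = 1.

b_0 = 1, b_1 = 2, b_2 = 1.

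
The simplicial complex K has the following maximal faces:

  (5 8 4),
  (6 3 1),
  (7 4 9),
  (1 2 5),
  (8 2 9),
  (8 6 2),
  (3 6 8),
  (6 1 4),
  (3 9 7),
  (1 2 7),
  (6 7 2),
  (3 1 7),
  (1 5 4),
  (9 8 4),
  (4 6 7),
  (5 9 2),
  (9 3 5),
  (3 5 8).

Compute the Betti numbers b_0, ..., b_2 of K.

Take the total order 1 < 2 < 3 < 4 < 5 < 6 < 7 < 8 < 9 on the vertex set. Then K (dimension 2) consists of the simplices:

  0-simplices (9): [1], [2], [3], [4], [5], [6], [7], [8], [9]
  1-simplices (27): (27 of them)
  2-simplices (18): [1,2,5], [1,2,7], [1,3,6], [1,3,7], [1,4,5], [1,4,6], [2,5,9], [2,6,7], [2,6,8], [2,8,9], [3,5,8], [3,5,9], [3,6,8], [3,7,9], [4,5,8], [4,6,7], [4,7,9], [4,8,9]

so the chain groups are C_0 ≅ Z^9, C_1 ≅ Z^27, C_2 ≅ Z^18.

∂_1: C_1 → C_0 sends each edge [p,q] (with p < q) to q − p. For instance
  ∂[4,7] = [7] − [4].
This gives a 9×27 integer matrix of rank 8; reducing to Smith normal form yields diagonal entries (1,1,1,1,1,1,1,1).

The boundary map ∂_2: C_2 → C_1 sends each 2-simplex [p,q,r] to [q,r] − [p,r] + [p,q]. For instance
  ∂[4,5,8] = [5,8] − [4,8] + [4,5],
  ∂[4,7,9] = [7,9] − [4,9] + [4,7].
This gives a 27×18 integer matrix of rank 18; reducing to Smith normal form yields diagonal entries (1,1,1,1,1,1,1,1,1,1,1,1,1,1,1,1,1,2).

Computing H_k = (kernel of ∂_k) / (image of ∂_{k+1}):

  H_0: rank C_0 − rank ∂_1 = 9 − 8 = 1, and the invariant factors of ∂_1 are all 1, so H_0 = Z.
  H_1: rank ker ∂_1 − rank ∂_2 = (27 − 8) − 18 = 1, and ∂_2 has invariant factor 2 > 1, so H_1 = Z ⊕ Z_2.
  H_2: rank ker ∂_2 − rank ∂_3 = (18 − 18) − 0 = 0, and there is no ∂_3, so H_2 = 0.

Hence the Betti numbers are b_0 = 1, b_1 = 1, b_2 = 0.

b_0 = 1, b_1 = 1, b_2 = 0.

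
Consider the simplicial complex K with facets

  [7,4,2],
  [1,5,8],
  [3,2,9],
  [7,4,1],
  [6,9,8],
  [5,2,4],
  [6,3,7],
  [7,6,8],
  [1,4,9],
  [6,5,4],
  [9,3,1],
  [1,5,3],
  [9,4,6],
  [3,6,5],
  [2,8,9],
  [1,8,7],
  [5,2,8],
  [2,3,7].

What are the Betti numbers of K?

b_0 = 1, b_1 = 2, b_2 = 1.

Fix the vertex order 1 < 2 < 3 < 4 < 5 < 6 < 7 < 8 < 9 and write every simplex with vertices in increasing order. Then dim K = 2 and the simplices of K are:

  0-simplices (9): [1], [2], [3], [4], [5], [6], [7], [8], [9]
  1-simplices (27): (27 of them)
  2-simplices (18): [1,3,5], [1,3,9], [1,4,7], [1,4,9], [1,5,8], [1,7,8], [2,3,7], [2,3,9], [2,4,5], [2,4,7], [2,5,8], [2,8,9], [3,5,6], [3,6,7], [4,5,6], [4,6,9], [6,7,8], [6,8,9]

giving chain groups C_0 ≅ Z^9, C_1 ≅ Z^27, C_2 ≅ Z^18.

∂_1: C_1 → C_0 sends each edge [p,q] (with p < q) to q − p. For instance
  ∂[3,9] = [9] − [3].
The 9×27 boundary matrix has rank 8 and Smith normal form diag(1,1,1,1,1,1,1,1).

The boundary map ∂_2: C_2 → C_1 sends each 2-simplex [p,q,r] to [q,r] − [p,r] + [p,q]. For instance
  ∂[2,3,7] = [3,7] − [2,7] + [2,3],
  ∂[1,4,7] = [4,7] − [1,7] + [1,4].
As a 27×18 matrix over Z this has rank 17, with invariant factors (1,1,1,1,1,1,1,1,1,1,1,1,1,1,1,1,1).

From H_k ≅ ker(∂_k) / im(∂_{k+1}) we obtain:

  H_0: rank C_0 − rank ∂_1 = 9 − 8 = 1, and the invariant factors of ∂_1 are all 1, so H_0 ≅ Z.
  H_1: rank ker ∂_1 − rank ∂_2 = (27 − 8) − 17 = 2, and the invariant factors of ∂_2 are all 1, so H_1 ≅ Z^2.
  H_2: rank ker ∂_2 − rank ∂_3 = (18 − 17) − 0 = 1, and there is no ∂_3, so H_2 ≅ Z.

Hence the Betti numbers are b_0 = 1, b_1 = 2, b_2 = 1.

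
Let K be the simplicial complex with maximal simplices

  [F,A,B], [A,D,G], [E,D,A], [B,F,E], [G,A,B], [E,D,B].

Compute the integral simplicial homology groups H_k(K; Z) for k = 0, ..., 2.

Take the total order A < B < D < E < F < G on the vertex set. Then K (dimension 2) consists of the simplices:

  0-simplices (6): A, B, D, E, F, G
  1-simplices (12): AB, AD, AE, AF, AG, BD, BE, BF, BG, DE, DG, EF
  2-simplices (6): ABF, ABG, ADE, ADG, BDE, BEF

giving chain groups C_0 ≅ Z^6, C_1 ≅ Z^12, C_2 ≅ Z^6.

Boundary ∂_1: C_1 → C_0 is given by ∂[p,q] = [q] − [p].
The 6×12 boundary matrix has rank 5 and Smith normal form diag(1,1,1,1,1).

Boundary ∂_2: C_2 → C_1 maps a triangle to the signed sum of its edges. For instance
  ∂ABF = BF − AF + AB,
  ∂BEF = EF − BF + BE.
This gives a 12×6 integer matrix of rank 6; reducing to Smith normal form yields diagonal entries (1,1,1,1,1,1).

From H_k ≅ ker(∂_k) / im(∂_{k+1}) we obtain:

  H_0: rank C_0 − rank ∂_1 = 6 − 5 = 1, and the invariant factors of ∂_1 are all 1, so H_0 ≅ Z.
  H_1: rank ker ∂_1 − rank ∂_2 = (12 − 5) − 6 = 1, and the invariant factors of ∂_2 are all 1, so H_1 ≅ Z.
  H_2: rank ker ∂_2 − rank ∂_3 = (6 − 6) − 0 = 0, and there is no ∂_3, so H_2 ≅ 0.

H_0 = Z,  H_1 = Z,  H_2 = 0.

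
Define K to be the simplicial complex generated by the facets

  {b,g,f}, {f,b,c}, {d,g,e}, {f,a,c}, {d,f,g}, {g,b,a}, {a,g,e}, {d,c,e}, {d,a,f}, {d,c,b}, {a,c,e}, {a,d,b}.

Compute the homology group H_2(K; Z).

K has 7 vertices, 18 edges, 12 triangles.
rank ∂_2 = 12, rank ∂_3 = 0 ⇒ b_2 = 12 − 12 − 0 = 0. So H_2 ≅ 0.

H_2 = 0.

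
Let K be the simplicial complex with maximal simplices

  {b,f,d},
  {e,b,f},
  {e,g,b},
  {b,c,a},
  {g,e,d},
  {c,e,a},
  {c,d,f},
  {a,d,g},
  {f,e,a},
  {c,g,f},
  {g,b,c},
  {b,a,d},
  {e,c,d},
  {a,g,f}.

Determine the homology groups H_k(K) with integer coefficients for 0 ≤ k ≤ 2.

H_0 ≅ Z,  H_1 ≅ Z^2,  H_2 ≅ Z.

K has 7 vertices, 21 edges, 14 triangles.
rank ∂_0 = 0, rank ∂_1 = 6 ⇒ b_0 = 7 − 0 − 6 = 1; all invariant factors of ∂_1 are 1 so no torsion. So H_0 = Z.
rank ∂_1 = 6, rank ∂_2 = 13 ⇒ b_1 = 21 − 6 − 13 = 2; all invariant factors of ∂_2 are 1 so no torsion. So H_1 = Z^2.
rank ∂_2 = 13, rank ∂_3 = 0 ⇒ b_2 = 14 − 13 − 0 = 1. So H_2 = Z.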